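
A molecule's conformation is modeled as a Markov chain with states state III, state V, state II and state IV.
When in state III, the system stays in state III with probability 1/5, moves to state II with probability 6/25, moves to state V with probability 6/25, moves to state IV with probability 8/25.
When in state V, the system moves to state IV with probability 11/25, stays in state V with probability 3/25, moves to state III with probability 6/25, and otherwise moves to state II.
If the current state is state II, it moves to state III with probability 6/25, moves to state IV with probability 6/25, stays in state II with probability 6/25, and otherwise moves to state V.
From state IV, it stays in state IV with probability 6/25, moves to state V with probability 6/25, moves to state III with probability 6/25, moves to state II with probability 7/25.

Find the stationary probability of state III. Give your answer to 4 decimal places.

0.2308

Let the stationary distribution be π with π = πP and π_1 + π_2 + π_3 + π_4 = 1.
π_1 = 0.2·π_1 + 0.24·π_2 + 0.24·π_3 + 0.24·π_4
π_2 = 0.24·π_1 + 0.12·π_2 + 0.28·π_3 + 0.24·π_4
π_3 = 0.24·π_1 + 0.2·π_2 + 0.24·π_3 + 0.28·π_4
Solving with the normalization constraint gives π = (0.2308, 0.2230, 0.2432, 0.3031).
So the stationary probability of state III is 0.2308.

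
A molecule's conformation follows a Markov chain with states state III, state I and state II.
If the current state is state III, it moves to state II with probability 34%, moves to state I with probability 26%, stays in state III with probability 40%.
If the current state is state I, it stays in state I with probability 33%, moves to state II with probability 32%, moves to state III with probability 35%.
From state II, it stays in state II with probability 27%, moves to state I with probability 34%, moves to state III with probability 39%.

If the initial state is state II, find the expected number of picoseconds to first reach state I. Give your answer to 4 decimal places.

Let t(s) be the expected number of picoseconds to first reach state I from state s, with t(state I) = 0. Conditioning on the first picosecond:
t(state III) = 1 + 0.4·t(state III) + 0.34·t(state II)
t(state II) = 1 + 0.39·t(state III) + 0.27·t(state II)
Solving: t(state III) = 3.5036, t(state II) = 3.2417.
Expected picoseconds from state II to state I: 3.2417.

3.2417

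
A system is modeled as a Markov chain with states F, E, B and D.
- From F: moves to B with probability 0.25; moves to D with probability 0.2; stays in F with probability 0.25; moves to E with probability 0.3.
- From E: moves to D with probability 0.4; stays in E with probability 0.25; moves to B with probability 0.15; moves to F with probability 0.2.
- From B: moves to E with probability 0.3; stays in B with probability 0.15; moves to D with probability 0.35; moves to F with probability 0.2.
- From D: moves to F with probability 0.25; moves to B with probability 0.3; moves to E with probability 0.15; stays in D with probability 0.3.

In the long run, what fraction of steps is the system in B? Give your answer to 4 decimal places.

0.2196

Let the stationary distribution be π with π = πP and π_1 + π_2 + π_3 + π_4 = 1.
π_1 = 0.25·π_1 + 0.2·π_2 + 0.2·π_3 + 0.25·π_4
π_2 = 0.3·π_1 + 0.25·π_2 + 0.3·π_3 + 0.15·π_4
π_3 = 0.25·π_1 + 0.15·π_2 + 0.15·π_3 + 0.3·π_4
Solving with the normalization constraint gives π = (0.2270, 0.2411, 0.2196, 0.3124).
So the stationary probability of B is 0.2196.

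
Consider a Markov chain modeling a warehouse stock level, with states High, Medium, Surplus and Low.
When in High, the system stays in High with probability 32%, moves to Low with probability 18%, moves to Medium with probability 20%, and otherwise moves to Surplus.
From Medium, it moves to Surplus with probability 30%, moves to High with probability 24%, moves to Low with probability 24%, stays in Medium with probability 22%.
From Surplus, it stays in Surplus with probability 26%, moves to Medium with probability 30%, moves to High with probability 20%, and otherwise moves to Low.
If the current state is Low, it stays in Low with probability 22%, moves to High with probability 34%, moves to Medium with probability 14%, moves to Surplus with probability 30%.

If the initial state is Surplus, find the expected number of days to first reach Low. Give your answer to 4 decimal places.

4.4313

Let t(s) be the expected number of days to first reach Low from state s, with t(Low) = 0. Conditioning on the first day:
t(High) = 1 + 0.32·t(High) + 0.2·t(Medium) + 0.3·t(Surplus)
t(Medium) = 1 + 0.24·t(High) + 0.22·t(Medium) + 0.3·t(Surplus)
t(Surplus) = 1 + 0.2·t(High) + 0.3·t(Medium) + 0.26·t(Surplus)
Solving: t(High) = 4.7322, t(Medium) = 4.4425, t(Surplus) = 4.4313.
Expected days from Surplus to Low: 4.4313.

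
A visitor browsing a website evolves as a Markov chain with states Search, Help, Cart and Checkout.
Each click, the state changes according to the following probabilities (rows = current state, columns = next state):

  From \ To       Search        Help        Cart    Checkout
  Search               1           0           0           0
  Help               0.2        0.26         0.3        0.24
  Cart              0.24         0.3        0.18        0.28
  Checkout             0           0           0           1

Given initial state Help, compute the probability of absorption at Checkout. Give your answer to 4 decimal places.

Let h(s) be the probability of absorption at Checkout starting from transient state s. Then h(Checkout) = 1 and h(Search) = 0. By first-step analysis:
h(Help) = 0.2·0 + 0.26·h(Help) + 0.3·h(Cart) + 0.24·1
h(Cart) = 0.24·0 + 0.3·h(Help) + 0.18·h(Cart) + 0.28·1
Solving: h(Help) = 0.5433, h(Cart) = 0.5402.
Starting from Help, the probability is 0.5433.

0.5433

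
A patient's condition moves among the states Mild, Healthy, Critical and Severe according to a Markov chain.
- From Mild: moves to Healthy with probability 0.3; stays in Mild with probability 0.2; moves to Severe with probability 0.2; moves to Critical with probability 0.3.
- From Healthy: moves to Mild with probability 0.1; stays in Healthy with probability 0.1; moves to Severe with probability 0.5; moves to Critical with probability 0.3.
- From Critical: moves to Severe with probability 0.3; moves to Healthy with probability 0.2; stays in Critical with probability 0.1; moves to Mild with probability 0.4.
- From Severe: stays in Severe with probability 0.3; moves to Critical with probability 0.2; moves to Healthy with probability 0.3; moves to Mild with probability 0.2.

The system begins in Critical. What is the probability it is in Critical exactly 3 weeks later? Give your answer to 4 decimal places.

0.2200

Propagate the distribution vector 3 weeks from Critical.
After 0 weeks: (0.0000, 0.0000, 1.0000, 0.0000)
After 1 week: (0.4000, 0.2000, 0.1000, 0.3000)
After 2 weeks: (0.2000, 0.2500, 0.2500, 0.3000)
After 3 weeks: (0.2250, 0.2250, 0.2200, 0.3300)
P(in Critical after 3 weeks) = 0.2200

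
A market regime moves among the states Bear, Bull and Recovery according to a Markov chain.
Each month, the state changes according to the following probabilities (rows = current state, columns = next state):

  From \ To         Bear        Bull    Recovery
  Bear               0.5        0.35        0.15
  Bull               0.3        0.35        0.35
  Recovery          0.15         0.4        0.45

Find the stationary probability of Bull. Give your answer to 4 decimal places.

0.3659

Let the stationary distribution be π with π = πP and π_1 + π_2 + π_3 = 1.
π_1 = 0.5·π_1 + 0.3·π_2 + 0.15·π_3
π_2 = 0.35·π_1 + 0.35·π_2 + 0.4·π_3
Solving with the normalization constraint gives π = (0.3152, 0.3659, 0.3188).
So the stationary probability of Bull is 0.3659.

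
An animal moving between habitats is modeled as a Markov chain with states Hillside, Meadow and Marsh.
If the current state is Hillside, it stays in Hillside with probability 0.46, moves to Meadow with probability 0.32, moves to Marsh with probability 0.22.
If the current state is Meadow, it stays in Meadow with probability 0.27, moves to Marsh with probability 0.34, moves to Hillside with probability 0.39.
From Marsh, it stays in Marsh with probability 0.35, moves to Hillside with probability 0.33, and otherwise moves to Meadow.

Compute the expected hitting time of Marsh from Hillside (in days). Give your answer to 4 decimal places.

Let t(s) be the expected number of days to first reach Marsh from state s, with t(Marsh) = 0. Conditioning on the first day:
t(Hillside) = 1 + 0.46·t(Hillside) + 0.32·t(Meadow)
t(Meadow) = 1 + 0.39·t(Hillside) + 0.27·t(Meadow)
Solving: t(Hillside) = 3.8976, t(Meadow) = 3.4521.
Expected days from Hillside to Marsh: 3.8976.

3.8976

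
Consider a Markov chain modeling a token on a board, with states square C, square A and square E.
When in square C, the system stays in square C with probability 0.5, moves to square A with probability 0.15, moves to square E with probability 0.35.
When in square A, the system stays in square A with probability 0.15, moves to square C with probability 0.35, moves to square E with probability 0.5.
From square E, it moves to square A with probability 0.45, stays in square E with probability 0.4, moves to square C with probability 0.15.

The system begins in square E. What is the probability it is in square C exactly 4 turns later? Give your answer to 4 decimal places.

0.3135

Propagate the distribution vector 4 turns from square E.
After 0 turns: (0.0000, 0.0000, 1.0000)
After 1 turn: (0.1500, 0.4500, 0.4000)
After 2 turns: (0.2925, 0.2700, 0.4375)
After 3 turns: (0.3064, 0.2813, 0.4124)
After 4 turns: (0.3135, 0.2737, 0.4128)
P(in square C after 4 turns) = 0.3135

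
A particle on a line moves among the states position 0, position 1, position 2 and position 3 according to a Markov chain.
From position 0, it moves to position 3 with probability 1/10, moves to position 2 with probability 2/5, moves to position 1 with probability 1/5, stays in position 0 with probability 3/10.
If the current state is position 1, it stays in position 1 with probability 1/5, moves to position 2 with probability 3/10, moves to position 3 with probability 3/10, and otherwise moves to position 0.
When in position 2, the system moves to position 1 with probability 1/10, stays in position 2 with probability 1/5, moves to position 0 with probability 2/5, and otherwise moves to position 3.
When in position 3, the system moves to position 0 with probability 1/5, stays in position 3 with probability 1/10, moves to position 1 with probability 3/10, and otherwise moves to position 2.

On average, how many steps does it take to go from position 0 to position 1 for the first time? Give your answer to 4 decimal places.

5.4545

Let t(s) be the expected number of steps to first reach position 1 from state s, with t(position 1) = 0. Conditioning on the first step:
t(position 0) = 1 + 0.3·t(position 0) + 0.4·t(position 2) + 0.1·t(position 3)
t(position 2) = 1 + 0.4·t(position 0) + 0.2·t(position 2) + 0.3·t(position 3)
t(position 3) = 1 + 0.2·t(position 0) + 0.4·t(position 2) + 0.1·t(position 3)
Solving: t(position 0) = 5.4545, t(position 2) = 5.8182, t(position 3) = 4.9091.
Expected steps from position 0 to position 1: 5.4545.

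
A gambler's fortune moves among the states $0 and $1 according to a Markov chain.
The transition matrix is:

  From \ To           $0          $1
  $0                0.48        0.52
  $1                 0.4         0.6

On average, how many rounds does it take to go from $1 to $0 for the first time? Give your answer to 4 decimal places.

2.5000

Let t(s) be the expected number of rounds to first reach $0 from state s, with t($0) = 0. Conditioning on the first round:
t($1) = 1 + 0.6·t($1)
Solving: t($1) = 2.5000.
Expected rounds from $1 to $0: 2.5000.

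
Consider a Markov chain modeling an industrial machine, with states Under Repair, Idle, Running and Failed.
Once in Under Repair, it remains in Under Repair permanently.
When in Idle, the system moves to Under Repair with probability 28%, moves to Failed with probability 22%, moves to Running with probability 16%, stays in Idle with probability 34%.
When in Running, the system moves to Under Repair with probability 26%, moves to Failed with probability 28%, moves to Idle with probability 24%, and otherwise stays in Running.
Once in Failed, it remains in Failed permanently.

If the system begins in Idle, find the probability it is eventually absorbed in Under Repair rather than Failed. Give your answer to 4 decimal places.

0.5458

Let h(s) be the probability of absorption at Under Repair starting from transient state s. Then h(Under Repair) = 1 and h(Failed) = 0. By first-step analysis:
h(Idle) = 0.28·1 + 0.34·h(Idle) + 0.16·h(Running) + 0.22·0
h(Running) = 0.26·1 + 0.24·h(Idle) + 0.22·h(Running) + 0.28·0
Solving: h(Idle) = 0.5458, h(Running) = 0.5013.
Starting from Idle, the probability is 0.5458.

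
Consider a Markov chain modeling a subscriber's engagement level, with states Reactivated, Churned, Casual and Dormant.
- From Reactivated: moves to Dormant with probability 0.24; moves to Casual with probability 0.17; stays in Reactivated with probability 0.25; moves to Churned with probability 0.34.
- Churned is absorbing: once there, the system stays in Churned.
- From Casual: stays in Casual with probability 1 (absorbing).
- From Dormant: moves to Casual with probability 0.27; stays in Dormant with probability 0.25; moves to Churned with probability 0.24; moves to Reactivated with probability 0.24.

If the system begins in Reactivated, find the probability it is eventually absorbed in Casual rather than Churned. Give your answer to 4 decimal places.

0.3809

Let h(s) be the probability of absorption at Casual starting from transient state s. Then h(Casual) = 1 and h(Churned) = 0. By first-step analysis:
h(Reactivated) = 0.25·h(Reactivated) + 0.34·0 + 0.17·1 + 0.24·h(Dormant)
h(Dormant) = 0.24·h(Reactivated) + 0.24·0 + 0.27·1 + 0.25·h(Dormant)
Solving: h(Reactivated) = 0.3809, h(Dormant) = 0.4819.
Starting from Reactivated, the probability is 0.3809.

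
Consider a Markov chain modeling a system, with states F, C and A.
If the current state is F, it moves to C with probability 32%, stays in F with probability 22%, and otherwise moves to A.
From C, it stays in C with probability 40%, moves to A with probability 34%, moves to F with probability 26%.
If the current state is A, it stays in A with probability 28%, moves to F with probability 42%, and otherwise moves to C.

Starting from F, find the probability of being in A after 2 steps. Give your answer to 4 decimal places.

0.3388

Sum over the intermediate state after 1 step:
P = P(F→F)·P(F→A) + P(F→C)·P(C→A) + P(F→A)·P(A→A)
  = 0.22×0.46 + 0.32×0.34 + 0.46×0.28
  = 0.1012 + 0.1088 + 0.1288 = 0.3388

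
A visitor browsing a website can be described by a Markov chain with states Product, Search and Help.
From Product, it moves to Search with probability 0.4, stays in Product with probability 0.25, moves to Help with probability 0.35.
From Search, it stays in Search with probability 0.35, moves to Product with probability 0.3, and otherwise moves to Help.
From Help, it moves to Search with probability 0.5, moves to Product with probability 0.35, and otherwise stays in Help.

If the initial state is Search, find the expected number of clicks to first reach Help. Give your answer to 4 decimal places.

2.8571

Let t(s) be the expected number of clicks to first reach Help from state s, with t(Help) = 0. Conditioning on the first click:
t(Product) = 1 + 0.25·t(Product) + 0.4·t(Search)
t(Search) = 1 + 0.3·t(Product) + 0.35·t(Search)
Solving: t(Product) = 2.8571, t(Search) = 2.8571.
Expected clicks from Search to Help: 2.8571.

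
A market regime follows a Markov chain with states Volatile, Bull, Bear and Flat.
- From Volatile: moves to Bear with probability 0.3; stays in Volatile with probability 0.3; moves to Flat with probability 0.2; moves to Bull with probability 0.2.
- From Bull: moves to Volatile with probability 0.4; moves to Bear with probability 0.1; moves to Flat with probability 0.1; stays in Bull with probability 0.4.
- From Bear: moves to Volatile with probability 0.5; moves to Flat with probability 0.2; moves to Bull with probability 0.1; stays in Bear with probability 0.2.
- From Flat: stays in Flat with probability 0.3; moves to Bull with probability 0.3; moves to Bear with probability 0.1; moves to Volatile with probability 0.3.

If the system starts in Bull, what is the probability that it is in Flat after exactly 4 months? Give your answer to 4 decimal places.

0.1935

Propagate the distribution vector 4 months from Bull.
After 0 months: (0.0000, 1.0000, 0.0000, 0.0000)
After 1 month: (0.4000, 0.4000, 0.1000, 0.1000)
After 2 months: (0.3600, 0.2800, 0.1900, 0.1700)
After 3 months: (0.3660, 0.2540, 0.1910, 0.1890)
After 4 months: (0.3636, 0.2506, 0.1923, 0.1935)
P(in Flat after 4 months) = 0.1935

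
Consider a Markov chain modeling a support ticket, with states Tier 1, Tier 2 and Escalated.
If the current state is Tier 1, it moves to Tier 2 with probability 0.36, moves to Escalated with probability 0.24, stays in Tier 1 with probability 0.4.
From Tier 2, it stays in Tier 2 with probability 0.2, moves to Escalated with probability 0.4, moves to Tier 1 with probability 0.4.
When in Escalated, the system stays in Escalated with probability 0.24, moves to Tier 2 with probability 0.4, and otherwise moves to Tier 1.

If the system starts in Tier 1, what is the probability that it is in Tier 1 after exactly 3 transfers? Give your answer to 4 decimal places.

0.3881

Propagate the distribution vector 3 transfers from Tier 1.
After 0 transfers: (1.0000, 0.0000, 0.0000)
After 1 transfer: (0.4000, 0.3600, 0.2400)
After 2 transfers: (0.3904, 0.3120, 0.2976)
After 3 transfers: (0.3881, 0.3220, 0.2899)
P(in Tier 1 after 3 transfers) = 0.3881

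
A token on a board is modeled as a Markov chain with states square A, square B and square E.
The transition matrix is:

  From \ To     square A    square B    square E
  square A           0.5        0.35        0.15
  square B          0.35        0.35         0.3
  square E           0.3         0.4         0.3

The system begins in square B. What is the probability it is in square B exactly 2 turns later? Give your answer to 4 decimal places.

Sum over the intermediate state after 1 turn:
P = P(square B→square A)·P(square A→square B) + P(square B→square B)·P(square B→square B) + P(square B→square E)·P(square E→square B)
  = 0.35×0.35 + 0.35×0.35 + 0.3×0.4
  = 0.1225 + 0.1225 + 0.1200 = 0.3650

0.3650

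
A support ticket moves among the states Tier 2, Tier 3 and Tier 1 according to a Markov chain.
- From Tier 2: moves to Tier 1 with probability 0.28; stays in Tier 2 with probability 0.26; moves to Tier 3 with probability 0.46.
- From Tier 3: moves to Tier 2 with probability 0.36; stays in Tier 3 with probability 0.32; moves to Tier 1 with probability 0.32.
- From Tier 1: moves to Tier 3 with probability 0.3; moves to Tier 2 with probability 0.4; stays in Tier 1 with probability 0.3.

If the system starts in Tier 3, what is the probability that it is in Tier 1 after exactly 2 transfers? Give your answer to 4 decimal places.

Sum over the intermediate state after 1 transfer:
P = P(Tier 3→Tier 2)·P(Tier 2→Tier 1) + P(Tier 3→Tier 3)·P(Tier 3→Tier 1) + P(Tier 3→Tier 1)·P(Tier 1→Tier 1)
  = 0.36×0.28 + 0.32×0.32 + 0.32×0.3
  = 0.1008 + 0.1024 + 0.0960 = 0.2992

0.2992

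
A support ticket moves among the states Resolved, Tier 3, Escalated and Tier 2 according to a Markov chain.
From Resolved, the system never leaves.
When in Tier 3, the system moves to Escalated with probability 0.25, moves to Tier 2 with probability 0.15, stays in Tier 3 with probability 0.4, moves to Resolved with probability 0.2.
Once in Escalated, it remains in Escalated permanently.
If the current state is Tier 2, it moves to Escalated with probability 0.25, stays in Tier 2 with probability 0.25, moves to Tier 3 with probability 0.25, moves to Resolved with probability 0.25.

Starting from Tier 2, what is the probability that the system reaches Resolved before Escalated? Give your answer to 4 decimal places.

Let h(s) be the probability of absorption at Resolved starting from transient state s. Then h(Resolved) = 1 and h(Escalated) = 0. By first-step analysis:
h(Tier 3) = 0.2·1 + 0.4·h(Tier 3) + 0.25·0 + 0.15·h(Tier 2)
h(Tier 2) = 0.25·1 + 0.25·h(Tier 3) + 0.25·0 + 0.25·h(Tier 2)
Solving: h(Tier 3) = 0.4545, h(Tier 2) = 0.4848.
Starting from Tier 2, the probability is 0.4848.

0.4848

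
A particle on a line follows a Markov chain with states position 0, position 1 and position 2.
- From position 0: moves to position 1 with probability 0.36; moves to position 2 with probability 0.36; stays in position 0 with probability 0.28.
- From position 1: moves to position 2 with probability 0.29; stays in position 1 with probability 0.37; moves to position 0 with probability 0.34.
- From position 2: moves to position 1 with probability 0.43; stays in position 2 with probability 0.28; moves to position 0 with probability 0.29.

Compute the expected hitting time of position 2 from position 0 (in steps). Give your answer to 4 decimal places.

2.9891

Let t(s) be the expected number of steps to first reach position 2 from state s, with t(position 2) = 0. Conditioning on the first step:
t(position 0) = 1 + 0.28·t(position 0) + 0.36·t(position 1)
t(position 1) = 1 + 0.34·t(position 0) + 0.37·t(position 1)
Solving: t(position 0) = 2.9891, t(position 1) = 3.2005.
Expected steps from position 0 to position 2: 2.9891.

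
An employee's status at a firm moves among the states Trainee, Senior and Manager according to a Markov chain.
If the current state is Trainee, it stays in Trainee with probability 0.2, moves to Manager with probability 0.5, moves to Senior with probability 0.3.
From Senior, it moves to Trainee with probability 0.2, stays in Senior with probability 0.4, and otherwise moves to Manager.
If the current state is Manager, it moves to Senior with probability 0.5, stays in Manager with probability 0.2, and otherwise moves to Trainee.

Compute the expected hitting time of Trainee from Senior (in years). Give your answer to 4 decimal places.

4.2857

Let t(s) be the expected number of years to first reach Trainee from state s, with t(Trainee) = 0. Conditioning on the first year:
t(Senior) = 1 + 0.4·t(Senior) + 0.4·t(Manager)
t(Manager) = 1 + 0.5·t(Senior) + 0.2·t(Manager)
Solving: t(Senior) = 4.2857, t(Manager) = 3.9286.
Expected years from Senior to Trainee: 4.2857.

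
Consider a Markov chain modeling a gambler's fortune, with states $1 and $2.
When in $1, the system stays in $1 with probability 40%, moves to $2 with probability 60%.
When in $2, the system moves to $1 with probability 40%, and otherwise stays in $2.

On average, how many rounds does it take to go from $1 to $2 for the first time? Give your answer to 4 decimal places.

1.6667

Let t(s) be the expected number of rounds to first reach $2 from state s, with t($2) = 0. Conditioning on the first round:
t($1) = 1 + 0.4·t($1)
Solving: t($1) = 1.6667.
Expected rounds from $1 to $2: 1.6667.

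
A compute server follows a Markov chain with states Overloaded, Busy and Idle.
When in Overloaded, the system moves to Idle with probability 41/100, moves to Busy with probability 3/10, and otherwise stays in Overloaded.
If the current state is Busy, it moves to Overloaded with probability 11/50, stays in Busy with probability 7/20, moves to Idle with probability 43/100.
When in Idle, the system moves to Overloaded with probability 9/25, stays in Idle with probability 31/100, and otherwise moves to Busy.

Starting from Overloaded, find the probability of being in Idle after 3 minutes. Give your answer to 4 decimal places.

0.3790

Propagate the distribution vector 3 minutes from Overloaded.
After 0 minutes: (1.0000, 0.0000, 0.0000)
After 1 minute: (0.2900, 0.3000, 0.4100)
After 2 minutes: (0.2977, 0.3273, 0.3750)
After 3 minutes: (0.2933, 0.3276, 0.3790)
P(in Idle after 3 minutes) = 0.3790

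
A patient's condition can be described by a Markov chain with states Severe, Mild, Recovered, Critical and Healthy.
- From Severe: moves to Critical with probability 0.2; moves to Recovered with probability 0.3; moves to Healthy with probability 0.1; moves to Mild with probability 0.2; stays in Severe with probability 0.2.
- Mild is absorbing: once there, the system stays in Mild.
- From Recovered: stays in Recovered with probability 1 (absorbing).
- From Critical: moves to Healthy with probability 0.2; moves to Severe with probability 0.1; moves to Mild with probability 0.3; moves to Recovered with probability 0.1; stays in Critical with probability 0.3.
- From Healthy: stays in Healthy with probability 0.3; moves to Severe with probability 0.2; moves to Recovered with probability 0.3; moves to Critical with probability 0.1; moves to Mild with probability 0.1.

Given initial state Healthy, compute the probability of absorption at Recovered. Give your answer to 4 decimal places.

Let h(s) be the probability of absorption at Recovered starting from transient state s. Then h(Recovered) = 1 and h(Mild) = 0. By first-step analysis:
h(Severe) = 0.2·h(Severe) + 0.2·0 + 0.3·1 + 0.2·h(Critical) + 0.1·h(Healthy)
h(Critical) = 0.1·h(Severe) + 0.3·0 + 0.1·1 + 0.3·h(Critical) + 0.2·h(Healthy)
h(Healthy) = 0.2·h(Severe) + 0.1·0 + 0.3·1 + 0.1·h(Critical) + 0.3·h(Healthy)
Solving: h(Severe) = 0.5575, h(Critical) = 0.4071, h(Healthy) = 0.6460.
Starting from Healthy, the probability is 0.6460.

0.6460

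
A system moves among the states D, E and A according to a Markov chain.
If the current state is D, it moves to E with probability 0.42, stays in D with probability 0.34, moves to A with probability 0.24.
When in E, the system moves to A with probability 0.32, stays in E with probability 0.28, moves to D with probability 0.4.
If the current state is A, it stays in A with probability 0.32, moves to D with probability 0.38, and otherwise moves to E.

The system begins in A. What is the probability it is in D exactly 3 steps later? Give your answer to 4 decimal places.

Propagate the distribution vector 3 steps from A.
After 0 steps: (0.0000, 0.0000, 1.0000)
After 1 step: (0.3800, 0.3000, 0.3200)
After 2 steps: (0.3708, 0.3396, 0.2896)
After 3 steps: (0.3720, 0.3377, 0.2903)
P(in D after 3 steps) = 0.3720

0.3720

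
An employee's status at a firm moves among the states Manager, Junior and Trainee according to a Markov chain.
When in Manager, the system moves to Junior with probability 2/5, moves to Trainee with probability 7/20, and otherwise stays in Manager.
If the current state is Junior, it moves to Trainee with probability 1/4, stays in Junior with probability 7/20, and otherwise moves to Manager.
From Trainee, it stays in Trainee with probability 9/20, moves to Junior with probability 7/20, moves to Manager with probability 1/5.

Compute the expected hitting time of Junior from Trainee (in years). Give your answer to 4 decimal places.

Let t(s) be the expected number of years to first reach Junior from state s, with t(Junior) = 0. Conditioning on the first year:
t(Manager) = 1 + 0.25·t(Manager) + 0.35·t(Trainee)
t(Trainee) = 1 + 0.2·t(Manager) + 0.45·t(Trainee)
Solving: t(Manager) = 2.6277, t(Trainee) = 2.7737.
Expected years from Trainee to Junior: 2.7737.

2.7737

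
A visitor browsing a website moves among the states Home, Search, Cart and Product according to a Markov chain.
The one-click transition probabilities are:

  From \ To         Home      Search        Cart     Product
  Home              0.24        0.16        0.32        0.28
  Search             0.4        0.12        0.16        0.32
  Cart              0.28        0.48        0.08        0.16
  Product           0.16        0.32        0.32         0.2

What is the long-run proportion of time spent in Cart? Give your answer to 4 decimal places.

0.2245

Let the stationary distribution be π with π = πP and π_1 + π_2 + π_3 + π_4 = 1.
π_1 = 0.24·π_1 + 0.4·π_2 + 0.28·π_3 + 0.16·π_4
π_2 = 0.16·π_1 + 0.12·π_2 + 0.48·π_3 + 0.32·π_4
π_3 = 0.32·π_1 + 0.16·π_2 + 0.08·π_3 + 0.32·π_4
Solving with the normalization constraint gives π = (0.2711, 0.2604, 0.2245, 0.2440).
So the stationary probability of Cart is 0.2245.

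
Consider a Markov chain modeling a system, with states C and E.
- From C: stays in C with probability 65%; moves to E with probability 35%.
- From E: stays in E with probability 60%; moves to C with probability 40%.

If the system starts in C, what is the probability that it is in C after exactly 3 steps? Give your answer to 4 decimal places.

Propagate the distribution vector 3 steps from C.
After 0 steps: (1.0000, 0.0000)
After 1 step: (0.6500, 0.3500)
After 2 steps: (0.5625, 0.4375)
After 3 steps: (0.5406, 0.4594)
P(in C after 3 steps) = 0.5406

0.5406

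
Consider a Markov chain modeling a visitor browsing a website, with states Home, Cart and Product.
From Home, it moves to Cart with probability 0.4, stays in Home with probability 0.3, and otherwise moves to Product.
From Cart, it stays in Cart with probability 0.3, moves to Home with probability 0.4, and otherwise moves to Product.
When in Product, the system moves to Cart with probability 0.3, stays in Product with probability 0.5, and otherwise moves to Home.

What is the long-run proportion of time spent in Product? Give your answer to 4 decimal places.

Let the stationary distribution be π with π = πP and π_1 + π_2 + π_3 = 1.
π_1 = 0.3·π_1 + 0.4·π_2 + 0.2·π_3
π_2 = 0.4·π_1 + 0.3·π_2 + 0.3·π_3
Solving with the normalization constraint gives π = (0.2955, 0.3295, 0.3750).
So the stationary probability of Product is 0.3750.

0.3750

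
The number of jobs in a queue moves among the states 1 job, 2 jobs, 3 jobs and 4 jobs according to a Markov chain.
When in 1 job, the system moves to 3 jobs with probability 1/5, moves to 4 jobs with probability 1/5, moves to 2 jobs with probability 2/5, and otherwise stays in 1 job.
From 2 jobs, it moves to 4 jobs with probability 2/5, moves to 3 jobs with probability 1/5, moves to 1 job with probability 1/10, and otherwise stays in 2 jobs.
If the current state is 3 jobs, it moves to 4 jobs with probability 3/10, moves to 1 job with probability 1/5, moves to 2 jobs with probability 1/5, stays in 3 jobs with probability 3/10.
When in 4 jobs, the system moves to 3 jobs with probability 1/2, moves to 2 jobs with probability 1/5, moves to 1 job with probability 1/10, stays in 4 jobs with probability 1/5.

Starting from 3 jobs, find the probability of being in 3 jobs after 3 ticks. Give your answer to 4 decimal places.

Propagate the distribution vector 3 ticks from 3 jobs.
After 0 ticks: (0.0000, 0.0000, 1.0000, 0.0000)
After 1 tick: (0.2000, 0.2000, 0.3000, 0.3000)
After 2 ticks: (0.1500, 0.2600, 0.3200, 0.2700)
After 3 ticks: (0.1470, 0.2560, 0.3130, 0.2840)
P(in 3 jobs after 3 ticks) = 0.3130

0.3130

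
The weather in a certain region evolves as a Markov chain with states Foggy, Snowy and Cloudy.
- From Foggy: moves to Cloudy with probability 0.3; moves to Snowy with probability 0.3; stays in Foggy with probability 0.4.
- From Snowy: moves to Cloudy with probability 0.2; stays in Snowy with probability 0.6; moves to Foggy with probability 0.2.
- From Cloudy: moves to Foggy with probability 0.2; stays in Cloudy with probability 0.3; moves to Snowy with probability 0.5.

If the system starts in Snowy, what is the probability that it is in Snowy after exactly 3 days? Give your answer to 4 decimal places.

0.5040

Propagate the distribution vector 3 days from Snowy.
After 0 days: (0.0000, 1.0000, 0.0000)
After 1 day: (0.2000, 0.6000, 0.2000)
After 2 days: (0.2400, 0.5200, 0.2400)
After 3 days: (0.2480, 0.5040, 0.2480)
P(in Snowy after 3 days) = 0.5040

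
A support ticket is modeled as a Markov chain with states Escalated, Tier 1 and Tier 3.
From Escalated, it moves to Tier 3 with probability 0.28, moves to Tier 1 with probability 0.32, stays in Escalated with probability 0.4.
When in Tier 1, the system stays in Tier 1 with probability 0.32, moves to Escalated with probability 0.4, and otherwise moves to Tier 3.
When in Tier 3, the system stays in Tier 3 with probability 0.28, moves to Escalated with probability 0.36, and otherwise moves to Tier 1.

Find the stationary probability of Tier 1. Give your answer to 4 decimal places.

0.3312

Let the stationary distribution be π with π = πP and π_1 + π_2 + π_3 = 1.
π_1 = 0.4·π_1 + 0.4·π_2 + 0.36·π_3
π_2 = 0.32·π_1 + 0.32·π_2 + 0.36·π_3
Solving with the normalization constraint gives π = (0.3888, 0.3312, 0.2800).
So the stationary probability of Tier 1 is 0.3312.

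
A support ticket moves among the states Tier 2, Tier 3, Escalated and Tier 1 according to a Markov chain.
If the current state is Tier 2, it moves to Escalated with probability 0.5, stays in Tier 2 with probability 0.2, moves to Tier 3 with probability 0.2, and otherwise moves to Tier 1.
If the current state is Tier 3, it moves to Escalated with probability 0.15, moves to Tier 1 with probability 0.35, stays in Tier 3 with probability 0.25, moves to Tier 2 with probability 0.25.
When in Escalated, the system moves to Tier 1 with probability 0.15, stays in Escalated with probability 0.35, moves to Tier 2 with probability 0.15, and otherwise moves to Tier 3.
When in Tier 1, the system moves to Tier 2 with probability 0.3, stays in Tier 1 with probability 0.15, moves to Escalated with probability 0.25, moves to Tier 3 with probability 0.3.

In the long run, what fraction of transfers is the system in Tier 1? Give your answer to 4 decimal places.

Let the stationary distribution be π with π = πP and π_1 + π_2 + π_3 + π_4 = 1.
π_1 = 0.2·π_1 + 0.25·π_2 + 0.15·π_3 + 0.3·π_4
π_2 = 0.2·π_1 + 0.25·π_2 + 0.35·π_3 + 0.3·π_4
π_3 = 0.5·π_1 + 0.15·π_2 + 0.35·π_3 + 0.25·π_4
Solving with the normalization constraint gives π = (0.2181, 0.2796, 0.3073, 0.1950).
So the stationary probability of Tier 1 is 0.1950.

0.1950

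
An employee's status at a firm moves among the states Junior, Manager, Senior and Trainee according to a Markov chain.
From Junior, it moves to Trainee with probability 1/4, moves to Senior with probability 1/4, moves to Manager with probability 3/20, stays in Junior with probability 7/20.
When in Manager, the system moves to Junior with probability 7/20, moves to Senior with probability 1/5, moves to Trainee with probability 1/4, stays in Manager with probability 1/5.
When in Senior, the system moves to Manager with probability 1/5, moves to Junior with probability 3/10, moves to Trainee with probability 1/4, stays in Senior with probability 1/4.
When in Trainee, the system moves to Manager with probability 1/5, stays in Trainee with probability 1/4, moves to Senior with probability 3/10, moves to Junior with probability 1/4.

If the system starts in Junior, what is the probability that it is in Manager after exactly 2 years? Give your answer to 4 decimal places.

0.1825

Propagate the distribution vector 2 years from Junior.
After 0 years: (1.0000, 0.0000, 0.0000, 0.0000)
After 1 year: (0.3500, 0.1500, 0.2500, 0.2500)
After 2 years: (0.3125, 0.1825, 0.2550, 0.2500)
P(in Manager after 2 years) = 0.1825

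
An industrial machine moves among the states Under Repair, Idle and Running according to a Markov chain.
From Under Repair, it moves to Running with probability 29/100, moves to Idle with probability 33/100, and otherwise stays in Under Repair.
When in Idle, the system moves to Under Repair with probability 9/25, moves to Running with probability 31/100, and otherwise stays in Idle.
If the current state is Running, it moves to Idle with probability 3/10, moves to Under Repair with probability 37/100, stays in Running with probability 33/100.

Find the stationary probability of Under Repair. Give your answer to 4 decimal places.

0.3705

Let the stationary distribution be π with π = πP and π_1 + π_2 + π_3 = 1.
π_1 = 0.38·π_1 + 0.36·π_2 + 0.37·π_3
π_2 = 0.33·π_1 + 0.33·π_2 + 0.3·π_3
Solving with the normalization constraint gives π = (0.3705, 0.3207, 0.3088).
So the stationary probability of Under Repair is 0.3705.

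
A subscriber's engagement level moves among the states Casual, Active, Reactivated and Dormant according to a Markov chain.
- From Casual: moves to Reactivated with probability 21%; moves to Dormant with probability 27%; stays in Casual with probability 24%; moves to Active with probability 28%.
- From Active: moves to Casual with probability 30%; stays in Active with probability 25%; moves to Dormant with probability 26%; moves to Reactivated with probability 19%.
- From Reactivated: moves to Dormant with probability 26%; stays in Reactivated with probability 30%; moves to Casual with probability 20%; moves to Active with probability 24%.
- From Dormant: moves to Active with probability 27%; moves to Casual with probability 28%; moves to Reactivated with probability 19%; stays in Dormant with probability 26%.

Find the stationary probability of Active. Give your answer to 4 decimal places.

0.2608

Let the stationary distribution be π with π = πP and π_1 + π_2 + π_3 + π_4 = 1.
π_1 = 0.24·π_1 + 0.3·π_2 + 0.2·π_3 + 0.28·π_4
π_2 = 0.28·π_1 + 0.25·π_2 + 0.24·π_3 + 0.27·π_4
π_3 = 0.21·π_1 + 0.19·π_2 + 0.3·π_3 + 0.19·π_4
Solving with the normalization constraint gives π = (0.2574, 0.2608, 0.2193, 0.2626).
So the stationary probability of Active is 0.2608.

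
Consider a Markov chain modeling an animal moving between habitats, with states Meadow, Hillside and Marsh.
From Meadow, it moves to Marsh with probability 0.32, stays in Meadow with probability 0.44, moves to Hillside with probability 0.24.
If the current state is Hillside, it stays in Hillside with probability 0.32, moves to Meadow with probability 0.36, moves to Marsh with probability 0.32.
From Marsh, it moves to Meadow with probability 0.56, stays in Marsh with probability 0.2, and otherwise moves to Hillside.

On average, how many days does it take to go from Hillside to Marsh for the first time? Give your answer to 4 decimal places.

3.1250

Let t(s) be the expected number of days to first reach Marsh from state s, with t(Marsh) = 0. Conditioning on the first day:
t(Meadow) = 1 + 0.44·t(Meadow) + 0.24·t(Hillside)
t(Hillside) = 1 + 0.36·t(Meadow) + 0.32·t(Hillside)
Solving: t(Meadow) = 3.1250, t(Hillside) = 3.1250.
Expected days from Hillside to Marsh: 3.1250.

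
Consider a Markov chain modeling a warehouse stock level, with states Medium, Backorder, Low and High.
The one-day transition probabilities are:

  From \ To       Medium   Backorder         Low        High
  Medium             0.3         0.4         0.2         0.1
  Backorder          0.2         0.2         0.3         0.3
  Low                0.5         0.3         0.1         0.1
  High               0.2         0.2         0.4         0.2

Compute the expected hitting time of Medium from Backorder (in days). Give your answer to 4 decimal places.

Let t(s) be the expected number of days to first reach Medium from state s, with t(Medium) = 0. Conditioning on the first day:
t(Backorder) = 1 + 0.2·t(Backorder) + 0.3·t(Low) + 0.3·t(High)
t(Low) = 1 + 0.3·t(Backorder) + 0.1·t(Low) + 0.1·t(High)
t(High) = 1 + 0.2·t(Backorder) + 0.4·t(Low) + 0.2·t(High)
Solving: t(Backorder) = 3.5638, t(Low) = 2.6862, t(High) = 3.4840.
Expected days from Backorder to Medium: 3.5638.

3.5638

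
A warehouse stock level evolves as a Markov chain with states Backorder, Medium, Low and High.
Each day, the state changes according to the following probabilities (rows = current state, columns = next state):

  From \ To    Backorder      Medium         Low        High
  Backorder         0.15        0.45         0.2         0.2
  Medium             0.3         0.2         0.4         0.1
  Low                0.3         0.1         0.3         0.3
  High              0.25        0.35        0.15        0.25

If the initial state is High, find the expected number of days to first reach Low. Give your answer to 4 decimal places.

Let t(s) be the expected number of days to first reach Low from state s, with t(Low) = 0. Conditioning on the first day:
t(Backorder) = 1 + 0.15·t(Backorder) + 0.45·t(Medium) + 0.2·t(High)
t(Medium) = 1 + 0.3·t(Backorder) + 0.2·t(Medium) + 0.1·t(High)
t(High) = 1 + 0.25·t(Backorder) + 0.35·t(Medium) + 0.25·t(High)
Solving: t(Backorder) = 3.8386, t(Medium) = 3.2029, t(High) = 4.1076.
Expected days from High to Low: 4.1076.

4.1076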